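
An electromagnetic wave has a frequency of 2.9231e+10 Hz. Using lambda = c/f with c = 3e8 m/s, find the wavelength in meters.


lambda = c / f = 3.0000e+08 / 2.9231e+10 = 0.01026 m

0.01026 m


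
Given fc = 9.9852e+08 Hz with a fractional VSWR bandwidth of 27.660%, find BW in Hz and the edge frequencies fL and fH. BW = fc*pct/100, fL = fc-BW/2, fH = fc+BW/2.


BW = 9.9852e+08 * 27.660/100 = 2.761906e+08 Hz
fL = 9.9852e+08 - 2.761906e+08/2 = 8.604e+08 Hz
fH = 9.9852e+08 + 2.761906e+08/2 = 1.137e+09 Hz

BW=2.762e+08 Hz, fL=8.604e+08 Hz, fH=1.137e+09 Hz


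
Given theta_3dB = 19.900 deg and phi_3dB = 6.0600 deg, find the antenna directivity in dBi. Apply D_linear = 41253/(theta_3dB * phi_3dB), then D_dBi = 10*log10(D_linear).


D_linear = 41253 / (19.900 * 6.0600) = 342.0817
D_dBi = 10 * log10(342.0817) = 25.34 dBi

25.34 dBi


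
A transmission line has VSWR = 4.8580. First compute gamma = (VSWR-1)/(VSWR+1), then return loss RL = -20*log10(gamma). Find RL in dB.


gamma = (4.8580 - 1) / (4.8580 + 1) = 0.6585865
RL = -20 * log10(0.6585865) = 3.628 dB

3.628 dB


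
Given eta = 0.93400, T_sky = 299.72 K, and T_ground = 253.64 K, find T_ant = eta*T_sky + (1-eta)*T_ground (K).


T_ant = 0.93400 * 299.72 + (1 - 0.93400) * 253.64 = 296.7 K

296.7 K


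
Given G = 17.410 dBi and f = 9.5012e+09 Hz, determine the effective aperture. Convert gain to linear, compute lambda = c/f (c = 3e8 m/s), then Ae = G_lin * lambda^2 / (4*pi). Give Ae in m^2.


lambda = c / f = 3.0000e+08 / 9.5012e+09 = 0.03157496 m
G_linear = 10^(17.410/10) = 55.08077
Ae = G_linear * lambda^2 / (4*pi) = 55.08077 * 0.03157496^2 / (4*pi) = 4.370e-03 m^2

4.370e-03 m^2


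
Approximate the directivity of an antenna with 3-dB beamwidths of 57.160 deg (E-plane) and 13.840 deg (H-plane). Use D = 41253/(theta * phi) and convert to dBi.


D_linear = 41253 / (57.160 * 13.840) = 52.14675
D_dBi = 10 * log10(52.14675) = 17.17 dBi

17.17 dBi


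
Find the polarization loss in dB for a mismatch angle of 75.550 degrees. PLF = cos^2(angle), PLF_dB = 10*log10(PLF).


PLF_linear = cos^2(75.550 deg) = 0.06226774
PLF_dB = 10 * log10(0.06226774) = -12.06 dB

-12.06 dB


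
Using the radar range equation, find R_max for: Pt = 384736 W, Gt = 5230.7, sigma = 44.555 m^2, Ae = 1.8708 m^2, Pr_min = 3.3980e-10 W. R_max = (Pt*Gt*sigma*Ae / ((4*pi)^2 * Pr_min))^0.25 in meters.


R^4 = 384736*5230.7*44.555*1.8708 / ((4*pi)^2 * 3.3980e-10) = 3.126103e+18
R_max = 3.126103e+18^0.25 = 42049 m

42049 m


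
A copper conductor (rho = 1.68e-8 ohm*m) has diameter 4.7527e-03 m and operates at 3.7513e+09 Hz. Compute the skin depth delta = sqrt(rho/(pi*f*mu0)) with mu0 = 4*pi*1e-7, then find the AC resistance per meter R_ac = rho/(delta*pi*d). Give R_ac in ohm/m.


delta = sqrt(1.68e-8 / (pi * 3.7513e+09 * 4*pi*1e-7)) = 1.065084e-06 m
R_ac = 1.68e-8 / (1.065084e-06 * pi * 4.7527e-03) = 1.056 ohm/m

1.056 ohm/m


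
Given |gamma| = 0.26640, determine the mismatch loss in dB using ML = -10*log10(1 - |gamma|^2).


ML = -10 * log10(1 - 0.26640^2) = -10 * log10(0.92903104) = 0.3197 dB

0.3197 dB


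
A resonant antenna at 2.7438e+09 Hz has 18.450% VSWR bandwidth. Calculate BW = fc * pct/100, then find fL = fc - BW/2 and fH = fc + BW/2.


BW = 2.7438e+09 * 18.450/100 = 5.062311e+08 Hz
fL = 2.7438e+09 - 5.062311e+08/2 = 2.491e+09 Hz
fH = 2.7438e+09 + 5.062311e+08/2 = 2.997e+09 Hz

BW=5.062e+08 Hz, fL=2.491e+09 Hz, fH=2.997e+09 Hz


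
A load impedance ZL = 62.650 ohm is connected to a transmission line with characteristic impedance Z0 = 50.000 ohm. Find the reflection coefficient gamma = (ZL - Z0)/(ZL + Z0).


gamma = (62.650 - 50.000) / (62.650 + 50.000) = 0.1123

0.1123


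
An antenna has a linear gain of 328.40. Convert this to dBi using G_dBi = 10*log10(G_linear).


G_dBi = 10 * log10(328.40) = 25.16 dBi

25.16 dBi


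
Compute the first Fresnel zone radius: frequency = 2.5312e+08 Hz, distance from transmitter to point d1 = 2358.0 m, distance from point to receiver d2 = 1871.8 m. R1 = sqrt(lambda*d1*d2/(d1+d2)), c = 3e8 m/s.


lambda = c / f = 3.0000e+08 / 2.5312e+08 = 1.185209 m
R1 = sqrt(1.185209 * 2358.0 * 1871.8 / (2358.0 + 1871.8)) = 35.17 m

35.17 m


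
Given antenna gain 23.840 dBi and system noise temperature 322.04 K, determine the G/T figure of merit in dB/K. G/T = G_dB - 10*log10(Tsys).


G/T = 23.840 - 10*log10(322.04) = 23.840 - 25.07910 = -1.239 dB/K

-1.239 dB/K


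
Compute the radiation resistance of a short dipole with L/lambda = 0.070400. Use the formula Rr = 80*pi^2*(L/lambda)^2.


Rr = 80 * pi^2 * (0.070400)^2 = 80 * 9.869604 * 4.956160e-03 = 3.913 ohm

3.913 ohm


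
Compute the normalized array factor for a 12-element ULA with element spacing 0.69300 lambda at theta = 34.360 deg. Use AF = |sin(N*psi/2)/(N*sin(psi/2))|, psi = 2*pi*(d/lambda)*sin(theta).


psi = 2*pi*0.69300*sin(34.360 deg) = 2.457497 rad
AF = |sin(12*2.457497/2) / (12*sin(2.457497/2))| = 0.07261

0.07261


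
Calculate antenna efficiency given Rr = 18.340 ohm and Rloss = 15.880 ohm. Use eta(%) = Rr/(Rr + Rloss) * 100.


eta = 18.340 / (18.340 + 15.880) * 100 = 53.59%

53.59%


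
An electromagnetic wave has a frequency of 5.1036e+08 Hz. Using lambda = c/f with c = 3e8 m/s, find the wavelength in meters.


lambda = c / f = 3.0000e+08 / 5.1036e+08 = 0.5878 m

0.5878 m


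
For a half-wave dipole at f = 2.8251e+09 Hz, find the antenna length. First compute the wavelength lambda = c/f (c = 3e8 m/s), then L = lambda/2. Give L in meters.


lambda = c / f = 3.0000e+08 / 2.8251e+09 = 0.1061909 m
L = lambda / 2 = 0.1061909 / 2 = 0.05310 m

0.05310 m


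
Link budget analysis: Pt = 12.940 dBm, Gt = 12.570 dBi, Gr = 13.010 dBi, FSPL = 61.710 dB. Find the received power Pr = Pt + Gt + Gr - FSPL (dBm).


Pr = 12.940 + 12.570 + 13.010 - 61.710 = -23.19 dBm

-23.19 dBm


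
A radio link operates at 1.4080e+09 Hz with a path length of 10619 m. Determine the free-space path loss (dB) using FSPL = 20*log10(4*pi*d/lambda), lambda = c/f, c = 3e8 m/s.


lambda = c / f = 3.0000e+08 / 1.4080e+09 = 0.2130682 m
FSPL = 20 * log10(4*pi*10619/0.2130682) = 115.9 dB

115.9 dB


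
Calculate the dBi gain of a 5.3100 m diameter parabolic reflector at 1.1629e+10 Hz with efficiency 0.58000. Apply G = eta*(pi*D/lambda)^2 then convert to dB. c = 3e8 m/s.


lambda = c / f = 3.0000e+08 / 1.1629e+10 = 0.02579758 m
G_linear = 0.58000 * (pi * 5.3100 / 0.02579758)^2 = 242526.3
G_dBi = 10 * log10(242526.3) = 53.85 dBi

53.85 dBi


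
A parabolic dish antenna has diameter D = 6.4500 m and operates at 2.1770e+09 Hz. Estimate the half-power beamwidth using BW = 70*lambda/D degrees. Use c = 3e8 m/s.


lambda = c / f = 3.0000e+08 / 2.1770e+09 = 0.1378043 m
BW = 70 * 0.1378043 / 6.4500 = 1.496 deg

1.496 deg


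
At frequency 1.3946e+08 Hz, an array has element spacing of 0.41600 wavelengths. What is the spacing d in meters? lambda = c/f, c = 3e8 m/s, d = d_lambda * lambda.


lambda = c / f = 3.0000e+08 / 1.3946e+08 = 2.151154 m
d = 0.41600 * 2.151154 = 0.8949 m

0.8949 m


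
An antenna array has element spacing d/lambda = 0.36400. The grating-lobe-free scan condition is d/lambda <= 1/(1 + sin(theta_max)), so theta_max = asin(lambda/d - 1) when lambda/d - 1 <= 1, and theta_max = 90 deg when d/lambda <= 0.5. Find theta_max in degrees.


lambda/d - 1 = 1/0.36400 - 1 = 1.747253 >= 1
d/lambda <= 0.5, so the array can scan to endfire without grating lobes: theta_max = 90 deg

90 deg


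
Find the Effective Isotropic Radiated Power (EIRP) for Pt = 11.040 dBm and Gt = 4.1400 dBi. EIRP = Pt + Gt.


EIRP = Pt + Gt = 11.040 + 4.1400 = 15.18 dBm

15.18 dBm


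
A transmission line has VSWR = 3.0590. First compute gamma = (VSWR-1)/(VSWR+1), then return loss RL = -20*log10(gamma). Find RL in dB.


gamma = (3.0590 - 1) / (3.0590 + 1) = 0.5072678
RL = -20 * log10(0.5072678) = 5.895 dB

5.895 dB


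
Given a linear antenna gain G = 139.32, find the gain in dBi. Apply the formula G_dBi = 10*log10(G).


G_dBi = 10 * log10(139.32) = 21.44 dBi

21.44 dBi


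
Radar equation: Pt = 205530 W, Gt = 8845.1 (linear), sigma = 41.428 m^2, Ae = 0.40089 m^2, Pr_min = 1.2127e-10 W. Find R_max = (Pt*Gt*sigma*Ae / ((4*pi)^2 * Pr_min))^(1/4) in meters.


R^4 = 205530*8845.1*41.428*0.40089 / ((4*pi)^2 * 1.2127e-10) = 1.576609e+18
R_max = 1.576609e+18^0.25 = 35435 m

35435 m


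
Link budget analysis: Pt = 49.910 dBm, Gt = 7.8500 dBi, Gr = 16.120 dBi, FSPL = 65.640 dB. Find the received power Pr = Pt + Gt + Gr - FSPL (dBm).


Pr = 49.910 + 7.8500 + 16.120 - 65.640 = 8.24 dBm

8.24 dBm


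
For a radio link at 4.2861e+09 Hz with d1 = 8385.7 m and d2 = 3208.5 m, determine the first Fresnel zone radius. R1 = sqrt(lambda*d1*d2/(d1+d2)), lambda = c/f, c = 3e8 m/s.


lambda = c / f = 3.0000e+08 / 4.2861e+09 = 0.06999370 m
R1 = sqrt(0.06999370 * 8385.7 * 3208.5 / (8385.7 + 3208.5)) = 12.74 m

12.74 m


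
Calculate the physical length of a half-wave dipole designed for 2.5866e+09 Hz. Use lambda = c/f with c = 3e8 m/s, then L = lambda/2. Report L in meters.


lambda = c / f = 3.0000e+08 / 2.5866e+09 = 0.1159824 m
L = lambda / 2 = 0.1159824 / 2 = 0.05799 m

0.05799 m


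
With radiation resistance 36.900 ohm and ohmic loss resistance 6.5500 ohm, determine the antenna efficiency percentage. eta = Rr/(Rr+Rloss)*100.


eta = 36.900 / (36.900 + 6.5500) * 100 = 84.93%

84.93%


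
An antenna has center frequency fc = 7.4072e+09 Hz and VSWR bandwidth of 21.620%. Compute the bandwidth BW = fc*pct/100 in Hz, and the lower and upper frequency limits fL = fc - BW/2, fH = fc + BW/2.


BW = 7.4072e+09 * 21.620/100 = 1.601437e+09 Hz
fL = 7.4072e+09 - 1.601437e+09/2 = 6.606e+09 Hz
fH = 7.4072e+09 + 1.601437e+09/2 = 8.208e+09 Hz

BW=1.601e+09 Hz, fL=6.606e+09 Hz, fH=8.208e+09 Hz


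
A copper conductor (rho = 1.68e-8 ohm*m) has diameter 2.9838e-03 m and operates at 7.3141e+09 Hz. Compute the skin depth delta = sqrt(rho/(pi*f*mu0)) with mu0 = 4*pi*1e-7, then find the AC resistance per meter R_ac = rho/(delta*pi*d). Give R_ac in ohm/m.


delta = sqrt(1.68e-8 / (pi * 7.3141e+09 * 4*pi*1e-7)) = 7.627713e-07 m
R_ac = 1.68e-8 / (7.627713e-07 * pi * 2.9838e-03) = 2.350 ohm/m

2.350 ohm/m


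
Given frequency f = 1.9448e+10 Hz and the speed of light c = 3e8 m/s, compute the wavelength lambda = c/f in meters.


lambda = c / f = 3.0000e+08 / 1.9448e+10 = 0.01543 m

0.01543 m


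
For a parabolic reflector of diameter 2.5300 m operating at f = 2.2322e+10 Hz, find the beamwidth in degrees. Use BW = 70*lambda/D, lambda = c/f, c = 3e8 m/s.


lambda = c / f = 3.0000e+08 / 2.2322e+10 = 0.01343966 m
BW = 70 * 0.01343966 / 2.5300 = 0.3718 deg

0.3718 deg


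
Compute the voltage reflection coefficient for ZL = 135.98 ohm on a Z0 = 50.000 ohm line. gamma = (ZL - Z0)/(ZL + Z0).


gamma = (135.98 - 50.000) / (135.98 + 50.000) = 0.4623

0.4623


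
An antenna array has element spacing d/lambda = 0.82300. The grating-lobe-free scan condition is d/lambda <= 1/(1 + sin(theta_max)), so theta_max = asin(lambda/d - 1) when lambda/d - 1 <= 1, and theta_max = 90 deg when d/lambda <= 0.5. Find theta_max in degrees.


lambda/d - 1 = 1/0.82300 - 1 = 0.2150668
theta_max = asin(0.2150668) = 12.42 deg

12.42 deg


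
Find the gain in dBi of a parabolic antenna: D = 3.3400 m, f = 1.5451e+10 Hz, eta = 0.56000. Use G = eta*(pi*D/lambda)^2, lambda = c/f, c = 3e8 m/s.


lambda = c / f = 3.0000e+08 / 1.5451e+10 = 0.01941622 m
G_linear = 0.56000 * (pi * 3.3400 / 0.01941622)^2 = 163550.3
G_dBi = 10 * log10(163550.3) = 52.14 dBi

52.14 dBi


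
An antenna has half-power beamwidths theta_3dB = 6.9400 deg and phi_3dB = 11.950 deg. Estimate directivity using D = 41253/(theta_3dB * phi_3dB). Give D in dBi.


D_linear = 41253 / (6.9400 * 11.950) = 497.4256
D_dBi = 10 * log10(497.4256) = 26.97 dBi

26.97 dBi


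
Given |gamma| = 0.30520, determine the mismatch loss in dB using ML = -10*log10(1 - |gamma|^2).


ML = -10 * log10(1 - 0.30520^2) = -10 * log10(0.90685296) = 0.4246 dB

0.4246 dB


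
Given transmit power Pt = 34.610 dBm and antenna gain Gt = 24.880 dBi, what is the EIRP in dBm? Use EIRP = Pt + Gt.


EIRP = Pt + Gt = 34.610 + 24.880 = 59.49 dBm

59.49 dBm


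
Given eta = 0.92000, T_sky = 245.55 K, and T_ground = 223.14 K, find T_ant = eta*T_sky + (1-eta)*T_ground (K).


T_ant = 0.92000 * 245.55 + (1 - 0.92000) * 223.14 = 243.8 K

243.8 K


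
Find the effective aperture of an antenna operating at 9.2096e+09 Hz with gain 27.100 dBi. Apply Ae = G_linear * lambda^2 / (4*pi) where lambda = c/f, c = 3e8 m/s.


lambda = c / f = 3.0000e+08 / 9.2096e+09 = 0.03257470 m
G_linear = 10^(27.100/10) = 512.8614
Ae = G_linear * lambda^2 / (4*pi) = 512.8614 * 0.03257470^2 / (4*pi) = 0.04331 m^2

0.04331 m^2


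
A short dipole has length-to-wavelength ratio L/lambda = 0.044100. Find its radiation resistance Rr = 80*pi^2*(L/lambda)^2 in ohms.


Rr = 80 * pi^2 * (0.044100)^2 = 80 * 9.869604 * 1.944810e-03 = 1.536 ohm

1.536 ohm


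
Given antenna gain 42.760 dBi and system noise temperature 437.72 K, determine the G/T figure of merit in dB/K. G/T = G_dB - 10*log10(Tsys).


G/T = 42.760 - 10*log10(437.72) = 42.760 - 26.41196 = 16.35 dB/K

16.35 dB/K


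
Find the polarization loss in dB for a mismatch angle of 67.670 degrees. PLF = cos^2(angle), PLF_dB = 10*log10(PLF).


PLF_linear = cos^2(67.670 deg) = 0.1443548
PLF_dB = 10 * log10(0.1443548) = -8.406 dB

-8.406 dB


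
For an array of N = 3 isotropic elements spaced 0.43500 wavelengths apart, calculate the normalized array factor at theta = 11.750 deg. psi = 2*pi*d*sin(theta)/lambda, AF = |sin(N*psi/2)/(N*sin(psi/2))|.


psi = 2*pi*0.43500*sin(11.750 deg) = 0.5565907 rad
AF = |sin(3*0.5565907/2) / (3*sin(0.5565907/2))| = 0.8994

0.8994


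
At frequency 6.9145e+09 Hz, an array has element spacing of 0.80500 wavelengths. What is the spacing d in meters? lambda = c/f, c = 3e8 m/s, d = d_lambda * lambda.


lambda = c / f = 3.0000e+08 / 6.9145e+09 = 0.04338709 m
d = 0.80500 * 0.04338709 = 0.03493 m

0.03493 m


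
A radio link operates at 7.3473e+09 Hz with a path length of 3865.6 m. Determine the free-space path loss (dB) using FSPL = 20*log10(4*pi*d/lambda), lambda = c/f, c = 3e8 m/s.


lambda = c / f = 3.0000e+08 / 7.3473e+09 = 0.04083133 m
FSPL = 20 * log10(4*pi*3865.6/0.04083133) = 121.5 dB

121.5 dB


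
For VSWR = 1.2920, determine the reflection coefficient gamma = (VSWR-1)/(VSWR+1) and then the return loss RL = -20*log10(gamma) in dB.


gamma = (1.2920 - 1) / (1.2920 + 1) = 0.1273997
RL = -20 * log10(0.1273997) = 17.90 dB

17.90 dB


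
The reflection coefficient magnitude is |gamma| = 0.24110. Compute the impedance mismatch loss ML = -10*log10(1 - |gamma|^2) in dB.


ML = -10 * log10(1 - 0.24110^2) = -10 * log10(0.94187079) = 0.2601 dB

0.2601 dB


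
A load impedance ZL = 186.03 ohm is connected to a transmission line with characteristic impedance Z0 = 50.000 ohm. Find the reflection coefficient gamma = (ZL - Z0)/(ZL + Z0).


gamma = (186.03 - 50.000) / (186.03 + 50.000) = 0.5763

0.5763


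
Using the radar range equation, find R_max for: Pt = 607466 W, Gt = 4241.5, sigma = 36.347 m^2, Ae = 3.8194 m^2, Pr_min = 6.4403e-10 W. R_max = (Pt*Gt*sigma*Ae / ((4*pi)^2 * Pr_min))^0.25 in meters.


R^4 = 607466*4241.5*36.347*3.8194 / ((4*pi)^2 * 6.4403e-10) = 3.517056e+18
R_max = 3.517056e+18^0.25 = 43306 m

43306 m


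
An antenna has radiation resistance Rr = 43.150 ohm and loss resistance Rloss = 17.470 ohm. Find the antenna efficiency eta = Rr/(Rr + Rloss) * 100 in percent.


eta = 43.150 / (43.150 + 17.470) * 100 = 71.18%

71.18%


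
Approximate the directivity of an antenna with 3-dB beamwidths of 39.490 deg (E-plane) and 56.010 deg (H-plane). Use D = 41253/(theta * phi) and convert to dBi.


D_linear = 41253 / (39.490 * 56.010) = 18.65103
D_dBi = 10 * log10(18.65103) = 12.71 dBi

12.71 dBi


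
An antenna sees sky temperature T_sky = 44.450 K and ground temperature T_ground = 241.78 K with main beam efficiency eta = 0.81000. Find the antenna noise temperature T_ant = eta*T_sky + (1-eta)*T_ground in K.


T_ant = 0.81000 * 44.450 + (1 - 0.81000) * 241.78 = 81.94 K

81.94 K


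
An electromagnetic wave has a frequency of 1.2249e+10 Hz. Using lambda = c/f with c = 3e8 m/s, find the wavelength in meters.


lambda = c / f = 3.0000e+08 / 1.2249e+10 = 0.02449 m

0.02449 m


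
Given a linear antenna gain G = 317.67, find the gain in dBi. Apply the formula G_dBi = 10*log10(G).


G_dBi = 10 * log10(317.67) = 25.02 dBi

25.02 dBi


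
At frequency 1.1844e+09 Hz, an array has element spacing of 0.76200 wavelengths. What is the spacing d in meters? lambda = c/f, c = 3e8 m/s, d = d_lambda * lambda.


lambda = c / f = 3.0000e+08 / 1.1844e+09 = 0.2532928 m
d = 0.76200 * 0.2532928 = 0.1930 m

0.1930 m


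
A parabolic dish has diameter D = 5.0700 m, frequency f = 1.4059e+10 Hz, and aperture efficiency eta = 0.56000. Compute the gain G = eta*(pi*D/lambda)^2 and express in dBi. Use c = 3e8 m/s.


lambda = c / f = 3.0000e+08 / 1.4059e+10 = 0.02133864 m
G_linear = 0.56000 * (pi * 5.0700 / 0.02133864)^2 = 312011.2
G_dBi = 10 * log10(312011.2) = 54.94 dBi

54.94 dBi


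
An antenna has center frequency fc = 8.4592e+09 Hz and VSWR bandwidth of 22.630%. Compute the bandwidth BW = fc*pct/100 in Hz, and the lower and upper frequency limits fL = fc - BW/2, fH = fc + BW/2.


BW = 8.4592e+09 * 22.630/100 = 1.914317e+09 Hz
fL = 8.4592e+09 - 1.914317e+09/2 = 7.502e+09 Hz
fH = 8.4592e+09 + 1.914317e+09/2 = 9.416e+09 Hz

BW=1.914e+09 Hz, fL=7.502e+09 Hz, fH=9.416e+09 Hz


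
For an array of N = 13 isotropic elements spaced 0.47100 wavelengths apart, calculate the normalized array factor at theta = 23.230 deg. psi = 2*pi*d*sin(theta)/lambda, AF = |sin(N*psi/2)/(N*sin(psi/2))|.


psi = 2*pi*0.47100*sin(23.230 deg) = 1.167248 rad
AF = |sin(13*1.167248/2) / (13*sin(1.167248/2))| = 0.1347

0.1347


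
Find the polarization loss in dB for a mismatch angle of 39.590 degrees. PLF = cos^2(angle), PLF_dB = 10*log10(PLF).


PLF_linear = cos^2(39.590 deg) = 0.5938621
PLF_dB = 10 * log10(0.5938621) = -2.263 dB

-2.263 dB


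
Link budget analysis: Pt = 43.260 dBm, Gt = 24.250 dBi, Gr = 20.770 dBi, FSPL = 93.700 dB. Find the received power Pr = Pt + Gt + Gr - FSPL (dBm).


Pr = 43.260 + 24.250 + 20.770 - 93.700 = -5.42 dBm

-5.42 dBm


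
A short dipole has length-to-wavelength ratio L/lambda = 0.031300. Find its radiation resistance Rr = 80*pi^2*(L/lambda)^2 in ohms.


Rr = 80 * pi^2 * (0.031300)^2 = 80 * 9.869604 * 9.796900e-04 = 0.7735 ohm

0.7735 ohm


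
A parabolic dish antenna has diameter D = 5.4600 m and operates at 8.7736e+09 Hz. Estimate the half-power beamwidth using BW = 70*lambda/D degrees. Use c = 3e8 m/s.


lambda = c / f = 3.0000e+08 / 8.7736e+09 = 0.03419349 m
BW = 70 * 0.03419349 / 5.4600 = 0.4384 deg

0.4384 deg


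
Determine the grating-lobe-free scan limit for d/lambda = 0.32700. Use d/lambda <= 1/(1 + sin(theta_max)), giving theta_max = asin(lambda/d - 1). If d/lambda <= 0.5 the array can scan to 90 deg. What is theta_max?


lambda/d - 1 = 1/0.32700 - 1 = 2.058104 >= 1
d/lambda <= 0.5, so the array can scan to endfire without grating lobes: theta_max = 90 deg

90 deg


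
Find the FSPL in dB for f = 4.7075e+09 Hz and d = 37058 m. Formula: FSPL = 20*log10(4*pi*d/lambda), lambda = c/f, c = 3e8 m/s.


lambda = c / f = 3.0000e+08 / 4.7075e+09 = 0.06372809 m
FSPL = 20 * log10(4*pi*37058/0.06372809) = 137.3 dB

137.3 dB


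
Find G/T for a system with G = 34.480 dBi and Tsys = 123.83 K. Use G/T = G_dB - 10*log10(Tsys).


G/T = 34.480 - 10*log10(123.83) = 34.480 - 20.92826 = 13.55 dB/K

13.55 dB/K


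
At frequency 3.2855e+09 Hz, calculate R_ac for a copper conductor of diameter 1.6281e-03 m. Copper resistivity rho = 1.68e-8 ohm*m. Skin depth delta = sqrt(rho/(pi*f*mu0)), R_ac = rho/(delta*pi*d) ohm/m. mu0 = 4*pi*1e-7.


delta = sqrt(1.68e-8 / (pi * 3.2855e+09 * 4*pi*1e-7)) = 1.138083e-06 m
R_ac = 1.68e-8 / (1.138083e-06 * pi * 1.6281e-03) = 2.886 ohm/m

2.886 ohm/m


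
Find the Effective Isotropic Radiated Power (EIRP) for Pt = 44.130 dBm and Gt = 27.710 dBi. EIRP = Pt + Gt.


EIRP = Pt + Gt = 44.130 + 27.710 = 71.84 dBm

71.84 dBm


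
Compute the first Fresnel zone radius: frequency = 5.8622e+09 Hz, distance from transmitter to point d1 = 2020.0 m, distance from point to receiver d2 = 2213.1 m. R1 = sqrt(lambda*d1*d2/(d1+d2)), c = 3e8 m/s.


lambda = c / f = 3.0000e+08 / 5.8622e+09 = 0.05117533 m
R1 = sqrt(0.05117533 * 2020.0 * 2213.1 / (2020.0 + 2213.1)) = 7.352 m

7.352 m


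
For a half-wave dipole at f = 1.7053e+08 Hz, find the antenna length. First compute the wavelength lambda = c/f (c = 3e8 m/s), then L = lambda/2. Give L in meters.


lambda = c / f = 3.0000e+08 / 1.7053e+08 = 1.759221 m
L = lambda / 2 = 1.759221 / 2 = 0.8796 m

0.8796 m


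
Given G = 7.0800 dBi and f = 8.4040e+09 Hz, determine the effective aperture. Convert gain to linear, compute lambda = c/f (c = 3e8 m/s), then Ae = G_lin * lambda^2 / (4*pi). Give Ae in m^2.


lambda = c / f = 3.0000e+08 / 8.4040e+09 = 0.03569729 m
G_linear = 10^(7.0800/10) = 5.105050
Ae = G_linear * lambda^2 / (4*pi) = 5.105050 * 0.03569729^2 / (4*pi) = 5.177e-04 m^2

5.177e-04 m^2


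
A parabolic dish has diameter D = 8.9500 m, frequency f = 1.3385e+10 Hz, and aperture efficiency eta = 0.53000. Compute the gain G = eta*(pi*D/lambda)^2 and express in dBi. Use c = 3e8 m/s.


lambda = c / f = 3.0000e+08 / 1.3385e+10 = 0.02241315 m
G_linear = 0.53000 * (pi * 8.9500 / 0.02241315)^2 = 834095.7
G_dBi = 10 * log10(834095.7) = 59.21 dBi

59.21 dBi


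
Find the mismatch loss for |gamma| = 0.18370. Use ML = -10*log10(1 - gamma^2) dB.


ML = -10 * log10(1 - 0.18370^2) = -10 * log10(0.96625431) = 0.1491 dB

0.1491 dB


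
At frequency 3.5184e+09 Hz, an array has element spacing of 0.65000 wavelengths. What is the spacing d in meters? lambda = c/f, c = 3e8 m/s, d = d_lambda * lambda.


lambda = c / f = 3.0000e+08 / 3.5184e+09 = 0.08526603 m
d = 0.65000 * 0.08526603 = 0.05542 m

0.05542 m


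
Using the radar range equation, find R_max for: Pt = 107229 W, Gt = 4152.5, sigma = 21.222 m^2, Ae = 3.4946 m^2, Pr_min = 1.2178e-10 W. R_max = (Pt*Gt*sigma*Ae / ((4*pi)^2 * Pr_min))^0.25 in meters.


R^4 = 107229*4152.5*21.222*3.4946 / ((4*pi)^2 * 1.2178e-10) = 1.717157e+18
R_max = 1.717157e+18^0.25 = 36199 m

36199 m


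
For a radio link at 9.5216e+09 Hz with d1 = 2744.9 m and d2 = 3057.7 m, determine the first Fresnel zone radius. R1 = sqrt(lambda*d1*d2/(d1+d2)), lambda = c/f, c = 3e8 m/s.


lambda = c / f = 3.0000e+08 / 9.5216e+09 = 0.03150731 m
R1 = sqrt(0.03150731 * 2744.9 * 3057.7 / (2744.9 + 3057.7)) = 6.751 m

6.751 m


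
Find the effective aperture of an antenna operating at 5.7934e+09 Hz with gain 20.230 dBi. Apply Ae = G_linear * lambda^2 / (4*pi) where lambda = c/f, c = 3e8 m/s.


lambda = c / f = 3.0000e+08 / 5.7934e+09 = 0.05178306 m
G_linear = 10^(20.230/10) = 105.4387
Ae = G_linear * lambda^2 / (4*pi) = 105.4387 * 0.05178306^2 / (4*pi) = 0.02250 m^2

0.02250 m^2


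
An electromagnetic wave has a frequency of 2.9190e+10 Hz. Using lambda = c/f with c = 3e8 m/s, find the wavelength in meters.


lambda = c / f = 3.0000e+08 / 2.9190e+10 = 0.01028 m

0.01028 m


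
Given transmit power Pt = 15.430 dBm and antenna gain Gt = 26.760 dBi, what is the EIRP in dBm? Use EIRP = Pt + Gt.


EIRP = Pt + Gt = 15.430 + 26.760 = 42.19 dBm

42.19 dBm


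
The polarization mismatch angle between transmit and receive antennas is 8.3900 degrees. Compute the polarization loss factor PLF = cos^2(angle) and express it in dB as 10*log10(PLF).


PLF_linear = cos^2(8.3900 deg) = 0.9787102
PLF_dB = 10 * log10(0.9787102) = -0.09346 dB

-0.09346 dB


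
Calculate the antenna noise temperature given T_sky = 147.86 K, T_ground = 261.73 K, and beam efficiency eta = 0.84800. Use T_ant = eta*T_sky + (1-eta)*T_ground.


T_ant = 0.84800 * 147.86 + (1 - 0.84800) * 261.73 = 165.2 K

165.2 K


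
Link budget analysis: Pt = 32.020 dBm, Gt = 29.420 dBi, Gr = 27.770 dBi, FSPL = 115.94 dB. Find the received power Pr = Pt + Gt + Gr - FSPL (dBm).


Pr = 32.020 + 29.420 + 27.770 - 115.94 = -26.73 dBm

-26.73 dBm


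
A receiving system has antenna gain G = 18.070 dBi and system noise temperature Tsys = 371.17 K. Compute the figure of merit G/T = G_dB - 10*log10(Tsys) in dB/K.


G/T = 18.070 - 10*log10(371.17) = 18.070 - 25.69573 = -7.626 dB/K

-7.626 dB/K


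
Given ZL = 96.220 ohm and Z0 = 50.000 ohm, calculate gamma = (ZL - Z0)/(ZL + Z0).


gamma = (96.220 - 50.000) / (96.220 + 50.000) = 0.3161

0.3161


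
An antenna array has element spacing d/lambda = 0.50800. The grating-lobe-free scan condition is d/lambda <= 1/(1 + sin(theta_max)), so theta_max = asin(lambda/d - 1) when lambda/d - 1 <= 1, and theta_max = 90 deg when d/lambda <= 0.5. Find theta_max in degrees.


lambda/d - 1 = 1/0.50800 - 1 = 0.9685039
theta_max = asin(0.9685039) = 75.58 deg

75.58 deg


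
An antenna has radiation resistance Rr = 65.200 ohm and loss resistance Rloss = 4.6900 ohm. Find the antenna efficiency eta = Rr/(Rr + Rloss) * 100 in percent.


eta = 65.200 / (65.200 + 4.6900) * 100 = 93.29%

93.29%


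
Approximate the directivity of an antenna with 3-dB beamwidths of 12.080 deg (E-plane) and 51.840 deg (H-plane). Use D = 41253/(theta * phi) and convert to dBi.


D_linear = 41253 / (12.080 * 51.840) = 65.87545
D_dBi = 10 * log10(65.87545) = 18.19 dBi

18.19 dBi


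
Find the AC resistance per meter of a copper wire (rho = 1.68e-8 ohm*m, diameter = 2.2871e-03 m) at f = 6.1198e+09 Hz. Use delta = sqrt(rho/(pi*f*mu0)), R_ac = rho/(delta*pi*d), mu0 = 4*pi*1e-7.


delta = sqrt(1.68e-8 / (pi * 6.1198e+09 * 4*pi*1e-7)) = 8.338850e-07 m
R_ac = 1.68e-8 / (8.338850e-07 * pi * 2.2871e-03) = 2.804 ohm/m

2.804 ohm/m


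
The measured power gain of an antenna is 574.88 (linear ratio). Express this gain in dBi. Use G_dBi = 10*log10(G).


G_dBi = 10 * log10(574.88) = 27.60 dBi

27.60 dBi


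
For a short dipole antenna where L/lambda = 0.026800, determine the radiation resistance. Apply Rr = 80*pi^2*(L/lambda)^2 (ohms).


Rr = 80 * pi^2 * (0.026800)^2 = 80 * 9.869604 * 7.182400e-04 = 0.5671 ohm

0.5671 ohm


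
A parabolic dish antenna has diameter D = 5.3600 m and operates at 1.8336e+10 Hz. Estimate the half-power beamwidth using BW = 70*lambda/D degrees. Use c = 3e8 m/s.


lambda = c / f = 3.0000e+08 / 1.8336e+10 = 0.01636126 m
BW = 70 * 0.01636126 / 5.3600 = 0.2137 deg

0.2137 deg


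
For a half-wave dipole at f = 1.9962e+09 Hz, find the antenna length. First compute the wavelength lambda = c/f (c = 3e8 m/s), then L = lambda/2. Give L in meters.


lambda = c / f = 3.0000e+08 / 1.9962e+09 = 0.1502855 m
L = lambda / 2 = 0.1502855 / 2 = 0.07514 m

0.07514 m


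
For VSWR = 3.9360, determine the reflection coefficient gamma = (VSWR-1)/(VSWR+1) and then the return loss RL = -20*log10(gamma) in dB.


gamma = (3.9360 - 1) / (3.9360 + 1) = 0.5948136
RL = -20 * log10(0.5948136) = 4.512 dB

4.512 dB


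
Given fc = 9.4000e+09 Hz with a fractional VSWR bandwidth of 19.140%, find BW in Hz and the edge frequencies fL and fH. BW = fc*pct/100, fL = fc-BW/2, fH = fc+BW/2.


BW = 9.4000e+09 * 19.140/100 = 1.799160e+09 Hz
fL = 9.4000e+09 - 1.799160e+09/2 = 8.500e+09 Hz
fH = 9.4000e+09 + 1.799160e+09/2 = 1.030e+10 Hz

BW=1.799e+09 Hz, fL=8.500e+09 Hz, fH=1.030e+10 Hz


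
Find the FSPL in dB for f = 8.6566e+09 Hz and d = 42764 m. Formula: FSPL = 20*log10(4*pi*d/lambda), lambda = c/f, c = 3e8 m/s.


lambda = c / f = 3.0000e+08 / 8.6566e+09 = 0.03465564 m
FSPL = 20 * log10(4*pi*42764/0.03465564) = 143.8 dB

143.8 dB


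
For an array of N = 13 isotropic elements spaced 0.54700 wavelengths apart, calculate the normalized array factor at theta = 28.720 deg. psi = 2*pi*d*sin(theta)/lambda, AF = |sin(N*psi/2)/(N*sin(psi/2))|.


psi = 2*pi*0.54700*sin(28.720 deg) = 1.651533 rad
AF = |sin(13*1.651533/2) / (13*sin(1.651533/2))| = 0.1011

0.1011


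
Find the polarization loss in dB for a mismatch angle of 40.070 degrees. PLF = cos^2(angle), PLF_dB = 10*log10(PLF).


PLF_linear = cos^2(40.070 deg) = 0.5856207
PLF_dB = 10 * log10(0.5856207) = -2.324 dB

-2.324 dB


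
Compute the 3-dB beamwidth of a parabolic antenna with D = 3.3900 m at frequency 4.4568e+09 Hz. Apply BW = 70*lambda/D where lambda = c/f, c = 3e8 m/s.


lambda = c / f = 3.0000e+08 / 4.4568e+09 = 0.06731287 m
BW = 70 * 0.06731287 / 3.3900 = 1.390 deg

1.390 deg


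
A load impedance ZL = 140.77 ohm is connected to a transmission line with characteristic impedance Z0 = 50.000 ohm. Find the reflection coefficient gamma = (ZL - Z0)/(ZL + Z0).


gamma = (140.77 - 50.000) / (140.77 + 50.000) = 0.4758

0.4758


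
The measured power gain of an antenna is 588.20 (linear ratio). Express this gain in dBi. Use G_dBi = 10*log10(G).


G_dBi = 10 * log10(588.20) = 27.70 dBi

27.70 dBi


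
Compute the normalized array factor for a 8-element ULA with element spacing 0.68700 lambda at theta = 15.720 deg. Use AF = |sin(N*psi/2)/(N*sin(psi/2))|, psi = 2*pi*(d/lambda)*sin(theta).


psi = 2*pi*0.68700*sin(15.720 deg) = 1.169510 rad
AF = |sin(8*1.169510/2) / (8*sin(1.169510/2))| = 0.2263

0.2263


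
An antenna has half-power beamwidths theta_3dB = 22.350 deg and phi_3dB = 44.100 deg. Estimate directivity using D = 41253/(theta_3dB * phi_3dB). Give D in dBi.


D_linear = 41253 / (22.350 * 44.100) = 41.85424
D_dBi = 10 * log10(41.85424) = 16.22 dBi

16.22 dBi


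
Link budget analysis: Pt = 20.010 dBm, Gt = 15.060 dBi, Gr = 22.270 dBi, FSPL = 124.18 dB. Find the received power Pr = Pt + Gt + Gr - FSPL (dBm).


Pr = 20.010 + 15.060 + 22.270 - 124.18 = -66.84 dBm

-66.84 dBm


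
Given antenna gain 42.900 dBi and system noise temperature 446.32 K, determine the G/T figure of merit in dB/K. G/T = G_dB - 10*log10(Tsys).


G/T = 42.900 - 10*log10(446.32) = 42.900 - 26.49646 = 16.40 dB/K

16.40 dB/K


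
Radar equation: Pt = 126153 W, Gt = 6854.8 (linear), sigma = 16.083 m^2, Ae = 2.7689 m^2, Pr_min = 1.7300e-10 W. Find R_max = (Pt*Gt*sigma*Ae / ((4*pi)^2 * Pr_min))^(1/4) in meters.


R^4 = 126153*6854.8*16.083*2.7689 / ((4*pi)^2 * 1.7300e-10) = 1.409616e+18
R_max = 1.409616e+18^0.25 = 34457 m

34457 m


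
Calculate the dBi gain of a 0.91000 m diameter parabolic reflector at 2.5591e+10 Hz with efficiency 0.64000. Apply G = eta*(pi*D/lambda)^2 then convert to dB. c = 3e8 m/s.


lambda = c / f = 3.0000e+08 / 2.5591e+10 = 0.01172287 m
G_linear = 0.64000 * (pi * 0.91000 / 0.01172287)^2 = 38062.26
G_dBi = 10 * log10(38062.26) = 45.80 dBi

45.80 dBi


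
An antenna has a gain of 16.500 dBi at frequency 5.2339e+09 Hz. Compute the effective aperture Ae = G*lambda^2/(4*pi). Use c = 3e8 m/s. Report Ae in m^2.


lambda = c / f = 3.0000e+08 / 5.2339e+09 = 0.05731863 m
G_linear = 10^(16.500/10) = 44.66836
Ae = G_linear * lambda^2 / (4*pi) = 44.66836 * 0.05731863^2 / (4*pi) = 0.01168 m^2

0.01168 m^2


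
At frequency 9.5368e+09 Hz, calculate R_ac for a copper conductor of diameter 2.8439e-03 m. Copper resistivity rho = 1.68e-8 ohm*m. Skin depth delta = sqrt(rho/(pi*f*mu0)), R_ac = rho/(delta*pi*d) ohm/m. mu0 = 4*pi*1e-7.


delta = sqrt(1.68e-8 / (pi * 9.5368e+09 * 4*pi*1e-7)) = 6.679953e-07 m
R_ac = 1.68e-8 / (6.679953e-07 * pi * 2.8439e-03) = 2.815 ohm/m

2.815 ohm/m


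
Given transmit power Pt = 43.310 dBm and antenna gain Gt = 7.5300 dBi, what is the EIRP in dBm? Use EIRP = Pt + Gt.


EIRP = Pt + Gt = 43.310 + 7.5300 = 50.84 dBm

50.84 dBm


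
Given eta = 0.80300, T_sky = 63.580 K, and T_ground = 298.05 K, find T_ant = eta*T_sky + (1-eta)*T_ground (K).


T_ant = 0.80300 * 63.580 + (1 - 0.80300) * 298.05 = 109.8 K

109.8 K


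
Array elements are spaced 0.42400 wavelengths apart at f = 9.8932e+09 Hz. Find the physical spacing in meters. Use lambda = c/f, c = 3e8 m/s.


lambda = c / f = 3.0000e+08 / 9.8932e+09 = 0.03032386 m
d = 0.42400 * 0.03032386 = 0.01286 m

0.01286 m


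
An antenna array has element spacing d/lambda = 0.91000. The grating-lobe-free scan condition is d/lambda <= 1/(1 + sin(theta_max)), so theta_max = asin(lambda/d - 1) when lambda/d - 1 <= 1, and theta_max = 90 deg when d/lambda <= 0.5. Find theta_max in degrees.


lambda/d - 1 = 1/0.91000 - 1 = 0.09890110
theta_max = asin(0.09890110) = 5.676 deg

5.676 deg


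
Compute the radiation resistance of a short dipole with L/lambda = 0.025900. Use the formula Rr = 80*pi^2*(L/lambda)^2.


Rr = 80 * pi^2 * (0.025900)^2 = 80 * 9.869604 * 6.708100e-04 = 0.5297 ohm

0.5297 ohm


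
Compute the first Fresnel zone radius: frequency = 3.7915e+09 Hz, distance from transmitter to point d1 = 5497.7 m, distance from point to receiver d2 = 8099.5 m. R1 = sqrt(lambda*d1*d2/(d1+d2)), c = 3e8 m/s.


lambda = c / f = 3.0000e+08 / 3.7915e+09 = 0.07912436 m
R1 = sqrt(0.07912436 * 5497.7 * 8099.5 / (5497.7 + 8099.5)) = 16.10 m

16.10 m


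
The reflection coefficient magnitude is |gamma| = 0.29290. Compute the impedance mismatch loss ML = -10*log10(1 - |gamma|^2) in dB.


ML = -10 * log10(1 - 0.29290^2) = -10 * log10(0.91420959) = 0.3895 dB

0.3895 dB


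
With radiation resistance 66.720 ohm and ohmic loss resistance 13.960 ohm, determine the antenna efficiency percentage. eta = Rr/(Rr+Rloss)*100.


eta = 66.720 / (66.720 + 13.960) * 100 = 82.70%

82.70%


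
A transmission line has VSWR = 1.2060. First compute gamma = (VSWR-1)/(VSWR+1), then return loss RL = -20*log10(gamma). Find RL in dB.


gamma = (1.2060 - 1) / (1.2060 + 1) = 0.09338169
RL = -20 * log10(0.09338169) = 20.59 dB

20.59 dB


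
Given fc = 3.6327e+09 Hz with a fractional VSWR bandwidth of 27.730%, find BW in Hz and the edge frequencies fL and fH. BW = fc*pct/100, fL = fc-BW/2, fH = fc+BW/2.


BW = 3.6327e+09 * 27.730/100 = 1.007348e+09 Hz
fL = 3.6327e+09 - 1.007348e+09/2 = 3.129e+09 Hz
fH = 3.6327e+09 + 1.007348e+09/2 = 4.136e+09 Hz

BW=1.007e+09 Hz, fL=3.129e+09 Hz, fH=4.136e+09 Hz


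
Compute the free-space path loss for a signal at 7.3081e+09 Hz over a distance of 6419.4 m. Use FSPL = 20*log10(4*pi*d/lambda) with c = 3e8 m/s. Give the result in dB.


lambda = c / f = 3.0000e+08 / 7.3081e+09 = 0.04105034 m
FSPL = 20 * log10(4*pi*6419.4/0.04105034) = 125.9 dB

125.9 dB


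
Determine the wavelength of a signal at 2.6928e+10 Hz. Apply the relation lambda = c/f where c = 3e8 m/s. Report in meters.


lambda = c / f = 3.0000e+08 / 2.6928e+10 = 0.01114 m

0.01114 m


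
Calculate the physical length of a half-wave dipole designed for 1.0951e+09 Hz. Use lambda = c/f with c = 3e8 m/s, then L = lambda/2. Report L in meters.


lambda = c / f = 3.0000e+08 / 1.0951e+09 = 0.2739476 m
L = lambda / 2 = 0.2739476 / 2 = 0.1370 m

0.1370 m


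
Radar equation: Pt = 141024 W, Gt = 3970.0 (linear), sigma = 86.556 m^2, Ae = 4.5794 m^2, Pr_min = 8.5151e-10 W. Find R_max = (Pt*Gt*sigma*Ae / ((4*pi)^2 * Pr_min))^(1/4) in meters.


R^4 = 141024*3970.0*86.556*4.5794 / ((4*pi)^2 * 8.5151e-10) = 1.650364e+18
R_max = 1.650364e+18^0.25 = 35842 m

35842 m


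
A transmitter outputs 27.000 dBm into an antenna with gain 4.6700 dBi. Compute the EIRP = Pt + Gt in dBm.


EIRP = Pt + Gt = 27.000 + 4.6700 = 31.67 dBm

31.67 dBm


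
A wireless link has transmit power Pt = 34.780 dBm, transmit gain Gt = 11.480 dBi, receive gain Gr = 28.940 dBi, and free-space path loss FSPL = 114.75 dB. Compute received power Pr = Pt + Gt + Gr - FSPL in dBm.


Pr = 34.780 + 11.480 + 28.940 - 114.75 = -39.55 dBm

-39.55 dBm


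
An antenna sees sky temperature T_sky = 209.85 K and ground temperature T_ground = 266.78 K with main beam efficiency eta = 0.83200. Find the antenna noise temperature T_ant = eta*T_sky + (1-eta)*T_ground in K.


T_ant = 0.83200 * 209.85 + (1 - 0.83200) * 266.78 = 219.4 K

219.4 K


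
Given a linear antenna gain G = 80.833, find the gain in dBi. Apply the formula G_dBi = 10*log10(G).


G_dBi = 10 * log10(80.833) = 19.08 dBi

19.08 dBi


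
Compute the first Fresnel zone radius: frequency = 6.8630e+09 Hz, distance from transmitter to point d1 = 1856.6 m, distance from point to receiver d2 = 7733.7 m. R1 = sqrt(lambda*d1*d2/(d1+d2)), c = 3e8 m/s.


lambda = c / f = 3.0000e+08 / 6.8630e+09 = 0.04371266 m
R1 = sqrt(0.04371266 * 1856.6 * 7733.7 / (1856.6 + 7733.7)) = 8.090 m

8.090 m


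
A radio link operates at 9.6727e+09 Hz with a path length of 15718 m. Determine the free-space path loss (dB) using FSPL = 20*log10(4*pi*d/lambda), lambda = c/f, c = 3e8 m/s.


lambda = c / f = 3.0000e+08 / 9.6727e+09 = 0.03101513 m
FSPL = 20 * log10(4*pi*15718/0.03101513) = 136.1 dB

136.1 dB


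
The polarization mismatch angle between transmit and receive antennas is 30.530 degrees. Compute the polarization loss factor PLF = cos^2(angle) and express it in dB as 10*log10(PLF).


PLF_linear = cos^2(30.530 deg) = 0.7419467
PLF_dB = 10 * log10(0.7419467) = -1.296 dB

-1.296 dB


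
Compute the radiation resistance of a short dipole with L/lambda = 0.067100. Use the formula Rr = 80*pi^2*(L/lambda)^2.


Rr = 80 * pi^2 * (0.067100)^2 = 80 * 9.869604 * 4.502410e-03 = 3.555 ohm

3.555 ohm


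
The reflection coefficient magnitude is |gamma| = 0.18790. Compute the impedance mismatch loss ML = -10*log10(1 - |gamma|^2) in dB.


ML = -10 * log10(1 - 0.18790^2) = -10 * log10(0.96469359) = 0.1561 dB

0.1561 dB


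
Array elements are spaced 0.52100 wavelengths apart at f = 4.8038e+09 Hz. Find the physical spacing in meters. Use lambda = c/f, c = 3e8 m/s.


lambda = c / f = 3.0000e+08 / 4.8038e+09 = 0.06245056 m
d = 0.52100 * 0.06245056 = 0.03254 m

0.03254 m


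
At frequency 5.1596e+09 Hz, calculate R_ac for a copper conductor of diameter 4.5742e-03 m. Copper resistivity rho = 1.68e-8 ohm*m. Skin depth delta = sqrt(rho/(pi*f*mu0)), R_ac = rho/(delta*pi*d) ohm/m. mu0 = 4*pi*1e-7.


delta = sqrt(1.68e-8 / (pi * 5.1596e+09 * 4*pi*1e-7)) = 9.081692e-07 m
R_ac = 1.68e-8 / (9.081692e-07 * pi * 4.5742e-03) = 1.287 ohm/m

1.287 ohm/m


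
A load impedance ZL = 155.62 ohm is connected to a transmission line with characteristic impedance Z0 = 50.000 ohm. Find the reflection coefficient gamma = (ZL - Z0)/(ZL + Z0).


gamma = (155.62 - 50.000) / (155.62 + 50.000) = 0.5137

0.5137


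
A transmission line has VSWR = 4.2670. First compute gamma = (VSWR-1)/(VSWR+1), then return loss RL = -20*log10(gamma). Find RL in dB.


gamma = (4.2670 - 1) / (4.2670 + 1) = 0.6202772
RL = -20 * log10(0.6202772) = 4.148 dB

4.148 dB


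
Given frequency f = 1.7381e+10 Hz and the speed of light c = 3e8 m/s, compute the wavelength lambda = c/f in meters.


lambda = c / f = 3.0000e+08 / 1.7381e+10 = 0.01726 m

0.01726 m


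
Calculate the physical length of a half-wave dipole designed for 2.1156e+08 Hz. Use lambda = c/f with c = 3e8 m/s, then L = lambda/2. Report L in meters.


lambda = c / f = 3.0000e+08 / 2.1156e+08 = 1.418037 m
L = lambda / 2 = 1.418037 / 2 = 0.7090 m

0.7090 m


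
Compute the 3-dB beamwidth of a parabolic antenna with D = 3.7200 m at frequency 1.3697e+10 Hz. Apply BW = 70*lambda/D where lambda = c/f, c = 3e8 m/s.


lambda = c / f = 3.0000e+08 / 1.3697e+10 = 0.02190261 m
BW = 70 * 0.02190261 / 3.7200 = 0.4121 deg

0.4121 deg


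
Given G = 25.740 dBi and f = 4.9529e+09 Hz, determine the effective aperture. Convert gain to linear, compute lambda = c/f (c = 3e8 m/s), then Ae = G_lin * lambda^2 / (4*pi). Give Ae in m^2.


lambda = c / f = 3.0000e+08 / 4.9529e+09 = 0.06057057 m
G_linear = 10^(25.740/10) = 374.9730
Ae = G_linear * lambda^2 / (4*pi) = 374.9730 * 0.06057057^2 / (4*pi) = 0.1095 m^2

0.1095 m^2
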